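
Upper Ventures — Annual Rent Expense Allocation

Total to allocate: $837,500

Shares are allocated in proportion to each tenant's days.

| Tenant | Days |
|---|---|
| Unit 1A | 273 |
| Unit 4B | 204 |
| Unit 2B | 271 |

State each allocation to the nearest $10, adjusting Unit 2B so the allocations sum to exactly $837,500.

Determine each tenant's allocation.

Total days = 748.
Raw shares: Unit 1A 273/748 × $837,500 = 305,665.11; Unit 4B 204/748 × $837,500 = 228,409.09; Unit 2B 271/748 × $837,500 = 303,425.80.
At nearest $10: Unit 1A $305,670; Unit 4B $228,410; Unit 2B $303,430. Sum = $837,510.
Difference $837,500 − $837,510 = −$10 applied to Unit 2B: Unit 2B becomes $303,420.

Unit 1A: $305,670 | Unit 4B: $228,410 | Unit 2B: $303,420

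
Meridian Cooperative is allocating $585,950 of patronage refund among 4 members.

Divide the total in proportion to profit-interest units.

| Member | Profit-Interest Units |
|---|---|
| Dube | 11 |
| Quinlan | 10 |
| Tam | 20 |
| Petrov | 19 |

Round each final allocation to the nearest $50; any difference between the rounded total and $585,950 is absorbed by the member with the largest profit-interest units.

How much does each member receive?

Dube: $107,400 · Quinlan: $97,650 · Tam: $195,350 · Petrov: $185,550

Sum of profit-interest units: 60.
Unrounded shares: Dube 11/60 × $585,950 = 107,424.17; Quinlan 10/60 × $585,950 = 97,658.33; Tam 20/60 × $585,950 = 195,316.67; Petrov 19/60 × $585,950 = 185,550.83.
Rounded to nearest $50: Dube $107,400; Quinlan $97,650; Tam $195,300; Petrov $185,550. Sum = $585,900.
Difference $585,950 − $585,900 = +$50 applied to largest profit-interest units (Tam): Tam becomes $195,350.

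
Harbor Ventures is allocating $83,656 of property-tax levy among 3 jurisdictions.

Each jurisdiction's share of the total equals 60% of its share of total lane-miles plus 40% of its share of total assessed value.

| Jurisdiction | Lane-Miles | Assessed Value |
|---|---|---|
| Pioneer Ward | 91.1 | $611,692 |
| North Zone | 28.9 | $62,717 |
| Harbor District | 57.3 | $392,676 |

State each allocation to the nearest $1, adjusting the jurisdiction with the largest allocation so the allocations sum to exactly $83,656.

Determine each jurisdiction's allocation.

Pioneer Ward: $44,973; North Zone: $10,148; Harbor District: $28,535

Totals — lane-miles 177.3, assessed value 1,067,085.
Composite weights (60% lane-miles + 40% assessed value): Pioneer Ward 0.5376; North Zone 0.1213; Harbor District 0.3411.
Proportional shares: Pioneer Ward 44,972.26; North Zone 10,148.31; Harbor District 28,535.43.
After rounding ($1): Pioneer Ward $44,972; North Zone $10,148; Harbor District $28,535. Sum = $83,655.
Difference $83,656 − $83,655 = +$1 applied to largest allocation (Pioneer Ward): Pioneer Ward becomes $44,973.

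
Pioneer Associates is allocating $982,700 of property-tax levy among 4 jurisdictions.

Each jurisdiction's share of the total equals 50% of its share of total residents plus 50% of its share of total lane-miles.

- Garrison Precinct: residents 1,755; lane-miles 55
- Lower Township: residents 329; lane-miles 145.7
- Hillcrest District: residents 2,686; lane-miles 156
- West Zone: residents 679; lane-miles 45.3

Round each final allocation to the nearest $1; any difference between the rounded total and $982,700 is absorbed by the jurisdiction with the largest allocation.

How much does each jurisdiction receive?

Garrison Precinct: $225,477 | Lower Township: $207,751 | Hillcrest District: $432,876 | West Zone: $116,596

Residents total 5,449; lane-miles total 402.
Blended shares (50% residents + 50% lane-miles): Garrison Precinct 0.2294; Lower Township 0.2114; Hillcrest District 0.4405; West Zone 0.1186.
Pro-rata amounts: Garrison Precinct 225,477.26; Lower Township 207,750.57; Hillcrest District 432,876.49; West Zone 116,595.68.
After rounding ($1): Garrison Precinct $225,477; Lower Township $207,751; Hillcrest District $432,876; West Zone $116,596. Sum = $982,700.
No rounding difference to absorb.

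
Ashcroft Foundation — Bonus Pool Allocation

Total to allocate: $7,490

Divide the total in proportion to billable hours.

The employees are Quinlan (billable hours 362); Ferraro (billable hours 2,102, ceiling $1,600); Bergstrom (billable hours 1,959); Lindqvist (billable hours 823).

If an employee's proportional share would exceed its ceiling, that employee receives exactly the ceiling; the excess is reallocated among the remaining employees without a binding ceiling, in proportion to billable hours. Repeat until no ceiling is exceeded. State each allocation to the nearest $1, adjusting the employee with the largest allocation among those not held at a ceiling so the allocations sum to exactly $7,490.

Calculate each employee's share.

Combined billable hours = 5,246.
Pro-rata shares before constraints: Quinlan 516.85; Ferraro 3,001.14; Bergstrom 2,796.97; Lindqvist 1,175.04.
Cap binds for Ferraro ($1,600); residual $5,890 reallocated over remaining billable hours 3,144.
Redistributed shares: Quinlan 678.17 → $678; Bergstrom 3,670.01 → $3,670; Lindqvist 1,541.82 → $1,542.

Quinlan: $678 | Ferraro: $1,600 | Bergstrom: $3,670 | Lindqvist: $1,542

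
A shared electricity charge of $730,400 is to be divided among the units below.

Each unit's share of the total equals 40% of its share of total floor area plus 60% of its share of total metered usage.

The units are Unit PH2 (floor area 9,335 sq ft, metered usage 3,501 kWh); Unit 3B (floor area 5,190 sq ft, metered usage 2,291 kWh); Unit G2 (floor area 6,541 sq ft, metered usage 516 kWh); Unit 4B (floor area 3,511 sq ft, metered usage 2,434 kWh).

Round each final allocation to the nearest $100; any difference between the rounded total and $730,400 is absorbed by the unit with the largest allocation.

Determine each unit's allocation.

Floor area total 24,577; metered usage total 8,742.
Blended shares (40% floor area + 60% metered usage): Unit PH2 0.3922; Unit 3B 0.2417; Unit G2 0.1419; Unit 4B 0.2242.
Pro-rata amounts: Unit PH2 286,476.71; Unit 3B 176,545.08; Unit G2 103,623.67; Unit 4B 163,754.55.
After rounding ($100): Unit PH2 $286,500; Unit 3B $176,500; Unit G2 $103,600; Unit 4B $163,800. Sum = $730,400.
No rounding difference to absorb.

Unit PH2: $286,500 | Unit 3B: $176,500 | Unit G2: $103,600 | Unit 4B: $163,800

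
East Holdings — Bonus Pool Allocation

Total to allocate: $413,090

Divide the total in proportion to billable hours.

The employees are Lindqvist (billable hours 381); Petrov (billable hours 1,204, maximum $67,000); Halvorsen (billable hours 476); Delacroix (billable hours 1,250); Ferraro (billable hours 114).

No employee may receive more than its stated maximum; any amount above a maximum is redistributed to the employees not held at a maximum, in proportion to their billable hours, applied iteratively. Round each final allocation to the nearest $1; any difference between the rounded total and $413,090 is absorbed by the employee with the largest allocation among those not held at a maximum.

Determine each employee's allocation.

Lindqvist: $59,370 | Petrov: $67,000 | Halvorsen: $74,173 | Delacroix: $194,783 | Ferraro: $17,764

Combined billable hours = 3,425.
Proportional shares (ignoring caps): Lindqvist 45,952.49; Petrov 145,214.70; Halvorsen 57,410.46; Delacroix 150,762.77; Ferraro 13,749.56.
Cap binds for Petrov ($67,000); residual $346,090 reallocated over remaining billable hours 2,221.
Shares after redistribution: Lindqvist 59,369.78 → $59,370; Halvorsen 74,173.27 → $74,173; Delacroix 194,782.76 → $194,783; Ferraro 17,764.19 → $17,764.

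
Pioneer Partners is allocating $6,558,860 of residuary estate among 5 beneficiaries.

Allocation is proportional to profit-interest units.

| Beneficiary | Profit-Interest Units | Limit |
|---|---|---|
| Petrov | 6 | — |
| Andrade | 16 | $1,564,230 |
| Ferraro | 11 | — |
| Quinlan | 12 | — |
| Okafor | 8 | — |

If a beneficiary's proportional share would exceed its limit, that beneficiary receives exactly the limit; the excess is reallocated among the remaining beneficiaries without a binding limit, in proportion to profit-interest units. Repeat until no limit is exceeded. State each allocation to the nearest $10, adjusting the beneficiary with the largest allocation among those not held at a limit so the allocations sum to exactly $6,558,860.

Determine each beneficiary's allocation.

Petrov: $809,940 · Andrade: $1,564,230 · Ferraro: $1,484,890 · Quinlan: $1,619,880 · Okafor: $1,079,920

Profit-interest units total: 53.
Pro-rata shares before constraints: Petrov 742,512.45; Andrade 1,980,033.21; Ferraro 1,361,272.83; Quinlan 1,485,024.91; Okafor 990,016.60.
Capped: Andrade ($1,564,230); residual $4,994,630 reallocated over remaining profit-interest units 37.
Remaining shares: Petrov 809,940.00 → $809,940; Ferraro 1,484,890.00 → $1,484,890; Quinlan 1,619,880.00 → $1,619,880; Okafor 1,079,920.00 → $1,079,920.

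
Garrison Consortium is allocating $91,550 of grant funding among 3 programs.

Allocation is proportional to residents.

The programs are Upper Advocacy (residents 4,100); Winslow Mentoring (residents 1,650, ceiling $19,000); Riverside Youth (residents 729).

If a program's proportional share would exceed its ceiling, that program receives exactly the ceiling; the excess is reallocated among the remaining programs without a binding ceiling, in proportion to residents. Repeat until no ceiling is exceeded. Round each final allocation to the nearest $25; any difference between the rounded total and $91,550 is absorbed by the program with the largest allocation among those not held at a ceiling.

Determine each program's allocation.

Residents total: 6,479.
Pro-rata shares before constraints: Upper Advocacy 57,934.09; Winslow Mentoring 23,314.94; Riverside Youth 10,300.96.
Held at cap: Winslow Mentoring ($19,000); residual $72,550 reallocated over remaining residents 4,829.
Redistributed shares: Upper Advocacy 61,597.64 → $61,600; Riverside Youth 10,952.36 → $10,950.

Upper Advocacy: $61,600; Winslow Mentoring: $19,000; Riverside Youth: $10,950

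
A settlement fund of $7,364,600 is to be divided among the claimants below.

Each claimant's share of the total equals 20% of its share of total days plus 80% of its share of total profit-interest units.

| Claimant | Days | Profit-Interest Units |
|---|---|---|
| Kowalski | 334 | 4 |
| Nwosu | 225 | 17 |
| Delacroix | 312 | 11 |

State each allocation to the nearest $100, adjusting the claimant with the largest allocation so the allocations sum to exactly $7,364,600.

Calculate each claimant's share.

Days total 871; profit-interest units total 32.
Blended shares (20% days + 80% profit-interest units): Kowalski 0.1767; Nwosu 0.4767; Delacroix 0.3466.
Proportional shares: Kowalski 1,301,276.62; Nwosu 3,510,445.24; Delacroix 2,552,878.13.
At nearest $100: Kowalski $1,301,300; Nwosu $3,510,400; Delacroix $2,552,900. Sum = $7,364,600.
Rounded total matches; no reconciliation needed.

Kowalski: $1,301,300; Nwosu: $3,510,400; Delacroix: $2,552,900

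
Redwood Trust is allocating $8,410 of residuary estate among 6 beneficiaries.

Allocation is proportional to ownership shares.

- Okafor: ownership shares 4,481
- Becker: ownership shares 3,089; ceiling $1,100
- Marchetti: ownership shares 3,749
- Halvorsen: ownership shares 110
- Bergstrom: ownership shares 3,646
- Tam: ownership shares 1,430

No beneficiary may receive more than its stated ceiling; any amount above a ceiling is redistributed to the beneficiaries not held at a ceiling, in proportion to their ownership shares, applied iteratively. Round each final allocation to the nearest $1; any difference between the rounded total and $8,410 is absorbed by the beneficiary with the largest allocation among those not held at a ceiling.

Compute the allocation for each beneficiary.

Okafor: $2,441 | Becker: $1,100 | Marchetti: $2,043 | Halvorsen: $60 | Bergstrom: $1,987 | Tam: $779

Ownership shares total: 16,505.
Pro-rata shares before constraints: Okafor 2,283.26; Becker 1,573.98; Marchetti 1,910.28; Halvorsen 56.05; Bergstrom 1,857.79; Tam 728.65.
Cap binds for Becker ($1,100); remaining pool $7,310 reallocated over remaining ownership shares 13,416.
Redistributed shares: Okafor 2,441.57 → $2,442; Marchetti 2,042.72 → $2,043; Halvorsen 59.94 → $60; Bergstrom 1,986.60 → $1,987; Tam 779.17 → $779.
Rounding difference −$1 applied to Okafor → $2,441.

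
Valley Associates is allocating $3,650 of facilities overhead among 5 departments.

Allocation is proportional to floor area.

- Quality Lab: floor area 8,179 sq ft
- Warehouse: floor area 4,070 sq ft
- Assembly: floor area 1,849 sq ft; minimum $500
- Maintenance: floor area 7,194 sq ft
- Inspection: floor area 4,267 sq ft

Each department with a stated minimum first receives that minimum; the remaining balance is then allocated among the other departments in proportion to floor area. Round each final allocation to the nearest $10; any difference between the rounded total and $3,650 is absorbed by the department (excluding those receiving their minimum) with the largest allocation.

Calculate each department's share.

Quality Lab: $1,080 | Warehouse: $540 | Assembly: $500 | Maintenance: $960 | Inspection: $570

Guaranteed amounts: Assembly $500. Balance $3,150.
Balance split over remaining floor area 23,710: Quality Lab 1,086.62 → $1,090; Warehouse 540.72 → $540; Maintenance 955.76 → $960; Inspection 566.89 → $570.
Rounding difference −$10 applied to Quality Lab → $1,080.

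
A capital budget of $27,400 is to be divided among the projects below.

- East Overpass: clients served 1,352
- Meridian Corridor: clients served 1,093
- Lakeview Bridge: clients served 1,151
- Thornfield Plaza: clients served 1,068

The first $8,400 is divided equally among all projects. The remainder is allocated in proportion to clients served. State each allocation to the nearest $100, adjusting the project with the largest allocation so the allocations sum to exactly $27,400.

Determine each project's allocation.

East Overpass: $7,500 | Meridian Corridor: $6,600 | Lakeview Bridge: $6,800 | Thornfield Plaza: $6,500

Equal tier: $8,400 ÷ 4 = $2,100 apiece.
Remainder $19,000 by clients served (total 4,664): East Overpass 5,507.72 → $5,500; Meridian Corridor 4,452.62 → $4,500; Lakeview Bridge 4,688.89 → $4,700; Thornfield Plaza 4,350.77 → $4,400.
Rounding difference −$100 on remainder applied to East Overpass.
Totals: East Overpass $2,100 + $5,400 = $7,500; Meridian Corridor $2,100 + $4,500 = $6,600; Lakeview Bridge $2,100 + $4,700 = $6,800; Thornfield Plaza $2,100 + $4,400 = $6,500.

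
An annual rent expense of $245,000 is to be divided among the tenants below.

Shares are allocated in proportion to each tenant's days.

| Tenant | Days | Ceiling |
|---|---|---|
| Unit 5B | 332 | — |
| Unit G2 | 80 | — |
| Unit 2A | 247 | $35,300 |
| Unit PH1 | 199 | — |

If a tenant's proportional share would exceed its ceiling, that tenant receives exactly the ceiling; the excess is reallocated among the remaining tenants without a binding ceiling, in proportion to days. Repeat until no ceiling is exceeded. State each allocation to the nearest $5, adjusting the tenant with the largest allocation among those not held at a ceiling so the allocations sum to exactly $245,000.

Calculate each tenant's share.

Combined days = 858.
Proportional shares (ignoring caps): Unit 5B 94,801.86; Unit G2 22,843.82; Unit 2A 70,530.30; Unit PH1 56,824.01.
Cap binds for Unit 2A ($35,300); residual $209,700 reallocated over remaining days 611.
Remaining shares: Unit 5B 113,945.01 → $113,945; Unit G2 27,456.63 → $27,455; Unit PH1 68,298.36 → $68,300.

Unit 5B: $113,945; Unit G2: $27,455; Unit 2A: $35,300; Unit PH1: $68,300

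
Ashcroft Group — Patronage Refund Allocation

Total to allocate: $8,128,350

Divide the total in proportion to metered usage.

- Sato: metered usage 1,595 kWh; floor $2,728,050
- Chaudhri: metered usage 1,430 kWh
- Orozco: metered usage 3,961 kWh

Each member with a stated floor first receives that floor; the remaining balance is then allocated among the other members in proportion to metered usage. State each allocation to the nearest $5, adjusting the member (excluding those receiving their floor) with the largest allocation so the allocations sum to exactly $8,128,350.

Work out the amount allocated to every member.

Minimums first: Sato $2,728,050. Balance $5,400,300.
Balance split over remaining metered usage 5,391: Chaudhri 1,432,466.89 → $1,432,465; Orozco 3,967,833.11 → $3,967,835.

Sato: $2,728,050 | Chaudhri: $1,432,465 | Orozco: $3,967,835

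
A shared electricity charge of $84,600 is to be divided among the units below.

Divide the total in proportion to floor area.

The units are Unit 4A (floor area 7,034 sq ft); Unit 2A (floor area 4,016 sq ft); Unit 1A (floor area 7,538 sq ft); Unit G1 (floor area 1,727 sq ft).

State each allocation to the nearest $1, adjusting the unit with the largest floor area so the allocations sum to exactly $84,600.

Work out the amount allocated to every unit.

Combined floor area = 20,315.
Proportional shares: Unit 4A 7,034/20,315 × $84,600 = 29,292.46; Unit 2A 4,016/20,315 × $84,600 = 16,724.27; Unit 1A 7,538/20,315 × $84,600 = 31,391.33; Unit G1 1,727/20,315 × $84,600 = 7,191.94.
Rounded to nearest $1: Unit 4A $29,292; Unit 2A $16,724; Unit 1A $31,391; Unit G1 $7,192. Sum = $84,599.
Difference $84,600 − $84,599 = +$1 applied to largest floor area (Unit 1A): Unit 1A becomes $31,392.

Unit 4A: $29,292; Unit 2A: $16,724; Unit 1A: $31,392; Unit G1: $7,192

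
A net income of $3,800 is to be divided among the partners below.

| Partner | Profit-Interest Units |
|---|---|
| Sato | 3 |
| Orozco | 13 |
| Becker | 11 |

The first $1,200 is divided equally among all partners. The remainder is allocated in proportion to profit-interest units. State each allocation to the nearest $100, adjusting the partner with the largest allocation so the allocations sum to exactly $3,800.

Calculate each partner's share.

Sato: $700 · Orozco: $1,600 · Becker: $1,500

$1,200 shared equally gives $400 per partner.
Remainder $2,600 by profit-interest units (total 27): Sato 288.89 → $300; Orozco 1,251.85 → $1,300; Becker 1,059.26 → $1,100.
Rounding difference −$100 on remainder applied to Orozco.
Totals: Sato $400 + $300 = $700; Orozco $400 + $1,200 = $1,600; Becker $400 + $1,100 = $1,500.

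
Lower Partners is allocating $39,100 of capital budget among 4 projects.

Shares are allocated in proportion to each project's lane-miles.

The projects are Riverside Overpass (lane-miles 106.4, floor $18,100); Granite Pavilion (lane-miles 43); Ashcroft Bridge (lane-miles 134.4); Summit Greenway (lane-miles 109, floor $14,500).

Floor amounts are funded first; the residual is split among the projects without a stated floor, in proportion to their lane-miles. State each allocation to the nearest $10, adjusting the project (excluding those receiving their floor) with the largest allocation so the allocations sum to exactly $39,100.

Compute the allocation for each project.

Fund the minimums — Riverside Overpass $18,100; Summit Greenway $14,500. Balance $6,500.
Balance split over remaining lane-miles 177.4: Granite Pavilion 1,575.54 → $1,580; Ashcroft Bridge 4,924.46 → $4,920.

Riverside Overpass: $18,100 · Granite Pavilion: $1,580 · Ashcroft Bridge: $4,920 · Summit Greenway: $14,500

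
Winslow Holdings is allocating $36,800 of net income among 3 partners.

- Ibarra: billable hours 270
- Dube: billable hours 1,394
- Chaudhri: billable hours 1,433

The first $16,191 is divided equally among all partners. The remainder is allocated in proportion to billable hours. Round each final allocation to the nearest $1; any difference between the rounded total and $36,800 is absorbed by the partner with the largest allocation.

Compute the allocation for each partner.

Ibarra: $7,194 · Dube: $14,673 · Chaudhri: $14,933

$16,191 shared equally gives $5,397 per partner.
Remainder $20,609 by billable hours (total 3,097): Ibarra 1,796.72 → $1,797; Dube 9,276.38 → $9,276; Chaudhri 9,535.90 → $9,536.
Totals: Ibarra $5,397 + $1,797 = $7,194; Dube $5,397 + $9,276 = $14,673; Chaudhri $5,397 + $9,536 = $14,933.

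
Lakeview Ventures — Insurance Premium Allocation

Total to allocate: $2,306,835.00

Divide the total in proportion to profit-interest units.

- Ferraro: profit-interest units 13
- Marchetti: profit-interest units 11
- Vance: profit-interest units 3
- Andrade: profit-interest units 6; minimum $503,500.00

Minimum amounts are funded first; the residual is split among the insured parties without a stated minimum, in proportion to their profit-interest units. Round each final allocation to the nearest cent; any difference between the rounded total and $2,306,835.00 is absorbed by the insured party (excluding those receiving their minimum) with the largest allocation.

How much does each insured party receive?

Minimums first: Andrade $503,500.00. Residual $1,803,335.00.
Residual split over remaining profit-interest units 27: Ferraro 868,272.4074 → $868,272.41; Marchetti 734,692.0370 → $734,692.04; Vance 200,370.5556 → $200,370.56.
Rounding difference −$0.01 applied to Ferraro → $868,272.40.

Ferraro: $868,272.40 · Marchetti: $734,692.04 · Vance: $200,370.56 · Andrade: $503,500.00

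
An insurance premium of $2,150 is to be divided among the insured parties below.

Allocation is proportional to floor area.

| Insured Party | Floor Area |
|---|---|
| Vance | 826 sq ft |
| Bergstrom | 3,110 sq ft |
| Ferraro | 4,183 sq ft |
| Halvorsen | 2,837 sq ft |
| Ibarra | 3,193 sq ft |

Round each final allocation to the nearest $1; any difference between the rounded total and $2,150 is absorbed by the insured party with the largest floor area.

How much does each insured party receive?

Floor area total: 14,149.
Pro-rata amounts: Vance 826/14,149 × $2,150 = 125.51; Bergstrom 3,110/14,149 × $2,150 = 472.58; Ferraro 4,183/14,149 × $2,150 = 635.62; Halvorsen 2,837/14,149 × $2,150 = 431.09; Ibarra 3,193/14,149 × $2,150 = 485.19.
Rounded to nearest $1: Vance $126; Bergstrom $473; Ferraro $636; Halvorsen $431; Ibarra $485. Sum = $2,151.
Difference $2,150 − $2,151 = −$1 applied to largest floor area (Ferraro): Ferraro becomes $635.

Vance: $126 | Bergstrom: $473 | Ferraro: $635 | Halvorsen: $431 | Ibarra: $485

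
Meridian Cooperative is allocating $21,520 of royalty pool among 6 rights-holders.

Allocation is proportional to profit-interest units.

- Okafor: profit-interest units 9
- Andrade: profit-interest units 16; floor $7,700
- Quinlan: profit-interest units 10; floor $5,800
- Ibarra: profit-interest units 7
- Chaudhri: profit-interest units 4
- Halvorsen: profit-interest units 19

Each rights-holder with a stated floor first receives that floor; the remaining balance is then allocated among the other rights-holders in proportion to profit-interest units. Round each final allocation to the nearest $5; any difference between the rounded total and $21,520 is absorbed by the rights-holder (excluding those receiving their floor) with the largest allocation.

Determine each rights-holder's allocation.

Okafor: $1,850; Andrade: $7,700; Quinlan: $5,800; Ibarra: $1,440; Chaudhri: $825; Halvorsen: $3,905

Guaranteed amounts: Andrade $7,700; Quinlan $5,800. Balance $8,020.
Balance split over remaining profit-interest units 39: Okafor 1,850.77 → $1,850; Ibarra 1,439.49 → $1,440; Chaudhri 822.56 → $825; Halvorsen 3,907.18 → $3,905.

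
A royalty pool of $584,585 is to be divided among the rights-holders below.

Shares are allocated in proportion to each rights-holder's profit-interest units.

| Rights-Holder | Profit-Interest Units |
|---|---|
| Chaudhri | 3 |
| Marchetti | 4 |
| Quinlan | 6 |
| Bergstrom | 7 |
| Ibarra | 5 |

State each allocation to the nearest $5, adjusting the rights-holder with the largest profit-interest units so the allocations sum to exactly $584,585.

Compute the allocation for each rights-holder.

Total profit-interest units = 3 + 4 + 6 + 7 + 5 = 25.
Pro-rata amounts: Chaudhri 70,150.20; Marchetti 93,533.60; Quinlan 140,300.40; Bergstrom 163,683.80; Ibarra 116,917.00.
Rounded to nearest $5: Chaudhri $70,150; Marchetti $93,535; Quinlan $140,300; Bergstrom $163,685; Ibarra $116,915. Sum = $584,585.
Sum already equals the total — no adjustment.

Chaudhri: $70,150 | Marchetti: $93,535 | Quinlan: $140,300 | Bergstrom: $163,685 | Ibarra: $116,915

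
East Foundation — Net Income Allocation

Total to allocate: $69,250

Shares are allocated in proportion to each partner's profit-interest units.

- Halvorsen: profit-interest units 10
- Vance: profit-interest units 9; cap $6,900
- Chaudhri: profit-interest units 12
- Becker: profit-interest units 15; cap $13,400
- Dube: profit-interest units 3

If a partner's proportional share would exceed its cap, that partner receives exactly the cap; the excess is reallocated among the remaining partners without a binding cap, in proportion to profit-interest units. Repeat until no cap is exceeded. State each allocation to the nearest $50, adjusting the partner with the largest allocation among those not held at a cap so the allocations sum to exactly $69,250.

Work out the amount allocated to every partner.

Halvorsen: $19,600 | Vance: $6,900 | Chaudhri: $23,500 | Becker: $13,400 | Dube: $5,850

Total profit-interest units = 49.
Pro-rata shares before constraints: Halvorsen 14,132.65; Vance 12,719.39; Chaudhri 16,959.18; Becker 21,198.98; Dube 4,239.80.
Cap binds for Vance ($6,900), Becker ($13,400); remaining pool $48,950 reallocated over remaining profit-interest units 25.
Shares after redistribution: Halvorsen 19,580.00 → $19,600; Chaudhri 23,496.00 → $23,500; Dube 5,874.00 → $5,850.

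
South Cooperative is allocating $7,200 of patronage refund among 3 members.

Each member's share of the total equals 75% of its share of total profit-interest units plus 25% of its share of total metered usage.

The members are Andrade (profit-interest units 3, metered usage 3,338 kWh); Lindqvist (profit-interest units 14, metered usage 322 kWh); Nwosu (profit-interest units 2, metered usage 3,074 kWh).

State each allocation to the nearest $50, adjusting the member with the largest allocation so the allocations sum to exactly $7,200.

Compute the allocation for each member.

Totals — profit-interest units 19, metered usage 6,734.
Composite weights (75% profit-interest units + 25% metered usage): Andrade 0.2423; Lindqvist 0.5646; Nwosu 0.1931.
Pro-rata amounts: Andrade 1,744.88; Lindqvist 4,065.02; Nwosu 1,390.10.
Rounded to nearest $50: Andrade $1,750; Lindqvist $4,050; Nwosu $1,400. Sum = $7,200.
Rounded total matches; no reconciliation needed.

Andrade: $1,750; Lindqvist: $4,050; Nwosu: $1,400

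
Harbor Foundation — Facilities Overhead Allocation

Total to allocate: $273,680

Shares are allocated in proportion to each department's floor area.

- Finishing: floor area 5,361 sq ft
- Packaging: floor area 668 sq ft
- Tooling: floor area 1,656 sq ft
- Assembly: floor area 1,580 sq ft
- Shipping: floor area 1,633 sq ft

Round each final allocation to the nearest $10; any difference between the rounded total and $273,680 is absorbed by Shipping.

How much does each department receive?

Floor area total: 10,898.
Pro-rata amounts: Finishing 5,361/10,898 × $273,680 = 134,630.07; Packaging 668/10,898 × $273,680 = 16,775.39; Tooling 1,656/10,898 × $273,680 = 41,586.90; Assembly 1,580/10,898 × $273,680 = 39,678.33; Shipping 1,633/10,898 × $273,680 = 41,009.31.
At nearest $10: Finishing $134,630; Packaging $16,780; Tooling $41,590; Assembly $39,680; Shipping $41,010. Sum = $273,690.
Difference $273,680 − $273,690 = −$10 applied to Shipping: Shipping becomes $41,000.

Finishing: $134,630; Packaging: $16,780; Tooling: $41,590; Assembly: $39,680; Shipping: $41,000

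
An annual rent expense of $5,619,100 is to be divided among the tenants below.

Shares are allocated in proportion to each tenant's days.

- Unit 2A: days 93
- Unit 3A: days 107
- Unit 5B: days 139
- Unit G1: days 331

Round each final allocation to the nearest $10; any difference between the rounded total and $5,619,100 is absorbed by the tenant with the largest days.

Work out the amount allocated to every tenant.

Unit 2A: $779,960 · Unit 3A: $897,380 · Unit 5B: $1,165,750 · Unit G1: $2,776,010

Combined days = 670.
Pro-rata amounts: Unit 2A 93/670 × $5,619,100 = 779,964.63; Unit 3A 107/670 × $5,619,100 = 897,378.66; Unit 5B 139/670 × $5,619,100 = 1,165,753.58; Unit G1 331/670 × $5,619,100 = 2,776,003.13.
Rounded to nearest $10: Unit 2A $779,960; Unit 3A $897,380; Unit 5B $1,165,750; Unit G1 $2,776,000. Sum = $5,619,090.
Difference $5,619,100 − $5,619,090 = +$10 applied to largest days (Unit G1): Unit G1 becomes $2,776,010.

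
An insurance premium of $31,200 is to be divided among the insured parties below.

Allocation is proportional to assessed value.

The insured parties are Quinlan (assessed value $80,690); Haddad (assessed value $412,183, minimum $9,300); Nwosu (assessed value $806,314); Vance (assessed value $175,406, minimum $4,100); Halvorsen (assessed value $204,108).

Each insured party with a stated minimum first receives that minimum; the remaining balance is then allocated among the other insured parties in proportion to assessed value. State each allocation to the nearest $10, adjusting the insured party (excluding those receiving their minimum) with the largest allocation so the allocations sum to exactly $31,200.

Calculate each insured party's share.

Fund the minimums — Haddad $9,300; Vance $4,100. Remaining pool $17,800.
Remaining pool split over remaining assessed value 1,091,112: Quinlan 1,316.35 → $1,320; Nwosu 13,153.91 → $13,150; Halvorsen 3,329.74 → $3,330.

Quinlan: $1,320 · Haddad: $9,300 · Nwosu: $13,150 · Vance: $4,100 · Halvorsen: $3,330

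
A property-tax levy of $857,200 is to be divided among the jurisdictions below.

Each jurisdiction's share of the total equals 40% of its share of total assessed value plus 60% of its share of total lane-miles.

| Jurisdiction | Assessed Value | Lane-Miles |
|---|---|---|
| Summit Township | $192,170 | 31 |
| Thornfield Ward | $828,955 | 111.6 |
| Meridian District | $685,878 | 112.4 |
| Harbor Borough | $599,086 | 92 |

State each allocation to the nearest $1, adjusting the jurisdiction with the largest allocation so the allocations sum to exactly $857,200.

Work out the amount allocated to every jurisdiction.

Summit Township: $74,521 | Thornfield Ward: $288,665 | Meridian District: $268,578 | Harbor Borough: $225,436

Assessed value total 2,306,089; lane-miles total 347.
Blended shares (40% assessed value + 60% lane-miles): Summit Township 0.0869; Thornfield Ward 0.3368; Meridian District 0.3133; Harbor Borough 0.2630.
Proportional shares: Summit Township 74,520.62; Thornfield Ward 288,665.30; Meridian District 268,577.70; Harbor Borough 225,436.38.
At nearest $1: Summit Township $74,521; Thornfield Ward $288,665; Meridian District $268,578; Harbor Borough $225,436. Sum = $857,200.
Rounded total matches; no reconciliation needed.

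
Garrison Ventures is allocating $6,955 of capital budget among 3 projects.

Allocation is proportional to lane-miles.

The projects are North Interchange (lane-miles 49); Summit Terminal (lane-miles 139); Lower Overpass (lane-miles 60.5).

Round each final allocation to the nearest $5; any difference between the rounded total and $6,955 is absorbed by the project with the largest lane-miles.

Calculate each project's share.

North Interchange: $1,370 · Summit Terminal: $3,890 · Lower Overpass: $1,695

Sum of lane-miles: 49 + 139 + 60.5 = 248.5.
Pro-rata amounts: North Interchange 1,371.41; Summit Terminal 3,890.32; Lower Overpass 1,693.27.
Rounded to nearest $5: North Interchange $1,370; Summit Terminal $3,890; Lower Overpass $1,695. Sum = $6,955.
No rounding difference to absorb.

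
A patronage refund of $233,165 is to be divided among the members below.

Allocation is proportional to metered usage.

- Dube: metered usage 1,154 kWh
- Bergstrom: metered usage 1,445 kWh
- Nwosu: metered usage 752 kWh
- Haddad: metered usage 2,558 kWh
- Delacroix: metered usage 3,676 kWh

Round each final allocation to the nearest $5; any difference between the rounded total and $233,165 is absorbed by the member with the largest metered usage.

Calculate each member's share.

Dube: $28,070 · Bergstrom: $35,150 · Nwosu: $18,295 · Haddad: $62,225 · Delacroix: $89,425

Total metered usage = 9,585.
Pro-rata amounts: Dube 1,154/9,585 × $233,165 = 28,072.24; Bergstrom 1,445/9,585 × $233,165 = 35,151.11; Nwosu 752/9,585 × $233,165 = 18,293.17; Haddad 2,558/9,585 × $233,165 = 62,225.99; Delacroix 3,676/9,585 × $233,165 = 89,422.49.
After rounding ($5): Dube $28,070; Bergstrom $35,150; Nwosu $18,295; Haddad $62,225; Delacroix $89,420. Sum = $233,160.
Difference $233,165 − $233,160 = +$5 applied to largest metered usage (Delacroix): Delacroix becomes $89,425.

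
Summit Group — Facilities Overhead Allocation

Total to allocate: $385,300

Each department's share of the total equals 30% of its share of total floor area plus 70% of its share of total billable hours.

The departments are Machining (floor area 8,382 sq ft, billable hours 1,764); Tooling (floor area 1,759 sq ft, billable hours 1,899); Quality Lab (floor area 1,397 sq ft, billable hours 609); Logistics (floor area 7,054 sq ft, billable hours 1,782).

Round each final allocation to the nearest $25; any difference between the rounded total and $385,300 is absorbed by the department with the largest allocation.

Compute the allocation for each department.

Totals — floor area 18,592, billable hours 6,054.
Combined weights (30% floor area + 70% billable hours): Machining 0.3392; Tooling 0.2480; Quality Lab 0.0930; Logistics 0.3199.
Proportional shares: Machining 130,699.94; Tooling 95,537.84; Quality Lab 35,816.80; Logistics 123,245.43.
Rounded to nearest $25: Machining $130,700; Tooling $95,550; Quality Lab $35,825; Logistics $123,250. Sum = $385,325.
Difference $385,300 − $385,325 = −$25 applied to largest allocation (Machining): Machining becomes $130,675.

Machining: $130,675; Tooling: $95,550; Quality Lab: $35,825; Logistics: $123,250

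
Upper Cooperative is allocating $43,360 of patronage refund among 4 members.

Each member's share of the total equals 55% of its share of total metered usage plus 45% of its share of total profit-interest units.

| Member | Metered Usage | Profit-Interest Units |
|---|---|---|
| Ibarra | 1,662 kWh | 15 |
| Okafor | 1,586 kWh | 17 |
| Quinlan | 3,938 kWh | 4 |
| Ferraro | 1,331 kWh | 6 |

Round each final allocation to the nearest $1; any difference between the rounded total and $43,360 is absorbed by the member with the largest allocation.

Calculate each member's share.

Metered usage total 8,517; profit-interest units total 42.
Combined weights (55% metered usage + 45% profit-interest units): Ibarra 0.2680; Okafor 0.2846; Quinlan 0.2972; Ferraro 0.1502.
Pro-rata amounts: Ibarra 11,622.25; Okafor 12,338.59; Quinlan 12,884.87; Ferraro 6,514.29.
After rounding ($1): Ibarra $11,622; Okafor $12,339; Quinlan $12,885; Ferraro $6,514. Sum = $43,360.
No rounding difference to absorb.

Ibarra: $11,622 | Okafor: $12,339 | Quinlan: $12,885 | Ferraro: $6,514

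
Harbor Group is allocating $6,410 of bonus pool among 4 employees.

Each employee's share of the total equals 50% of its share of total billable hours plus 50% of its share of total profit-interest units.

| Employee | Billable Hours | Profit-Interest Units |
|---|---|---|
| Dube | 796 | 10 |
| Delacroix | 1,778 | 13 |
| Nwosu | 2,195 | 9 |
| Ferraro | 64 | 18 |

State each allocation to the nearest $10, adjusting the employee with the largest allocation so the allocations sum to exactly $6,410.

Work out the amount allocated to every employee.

Dube: $1,170 | Delacroix: $2,010 | Nwosu: $2,030 | Ferraro: $1,200

Totals — billable hours 4,833, profit-interest units 50.
Composite weights (50% billable hours + 50% profit-interest units): Dube 0.1824; Delacroix 0.3139; Nwosu 0.3171; Ferraro 0.1866.
Pro-rata amounts: Dube 1,168.87; Delacroix 2,012.38; Nwosu 2,032.51; Ferraro 1,196.24.
At nearest $10: Dube $1,170; Delacroix $2,010; Nwosu $2,030; Ferraro $1,200. Sum = $6,410.
No rounding difference to absorb.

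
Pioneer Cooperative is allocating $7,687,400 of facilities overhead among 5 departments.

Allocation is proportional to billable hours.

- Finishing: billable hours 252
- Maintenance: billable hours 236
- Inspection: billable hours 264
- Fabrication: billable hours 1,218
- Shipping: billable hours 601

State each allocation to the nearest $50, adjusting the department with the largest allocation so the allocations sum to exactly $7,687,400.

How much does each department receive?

Billable hours total: 2,571.
Pro-rata amounts: Finishing 252/2,571 × $7,687,400 = 753,490.78; Maintenance 236/2,571 × $7,687,400 = 705,650.10; Inspection 264/2,571 × $7,687,400 = 789,371.30; Fabrication 1,218/2,571 × $7,687,400 = 3,641,872.11; Shipping 601/2,571 × $7,687,400 = 1,797,015.71.
Rounded to nearest $50: Finishing $753,500; Maintenance $705,650; Inspection $789,350; Fabrication $3,641,850; Shipping $1,797,000. Sum = $7,687,350.
Difference $7,687,400 − $7,687,350 = +$50 applied to largest allocation (Fabrication): Fabrication becomes $3,641,900.

Finishing: $753,500; Maintenance: $705,650; Inspection: $789,350; Fabrication: $3,641,900; Shipping: $1,797,000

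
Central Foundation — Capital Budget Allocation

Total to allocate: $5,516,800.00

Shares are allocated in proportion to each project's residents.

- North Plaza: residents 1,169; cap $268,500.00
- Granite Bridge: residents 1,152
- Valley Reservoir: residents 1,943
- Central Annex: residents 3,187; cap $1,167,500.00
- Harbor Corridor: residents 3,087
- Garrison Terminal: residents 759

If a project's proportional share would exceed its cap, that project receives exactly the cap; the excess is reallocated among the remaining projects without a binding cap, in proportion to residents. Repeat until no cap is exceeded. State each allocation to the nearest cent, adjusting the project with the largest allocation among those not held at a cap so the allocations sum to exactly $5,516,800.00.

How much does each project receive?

North Plaza: $268,500.00 · Granite Bridge: $677,291.69 · Valley Reservoir: $1,142,341.80 · Central Annex: $1,167,500.00 · Harbor Corridor: $1,814,930.06 · Garrison Terminal: $446,236.45

Total residents = 11,297.
Unconstrained shares: North Plaza 570,871.8421; Granite Bridge 562,570.0274; Valley Reservoir 948,848.5793; Central Annex 1,556,346.0742; Harbor Corridor 1,507,511.8704; Garrison Terminal 370,651.6066.
Cap binds for North Plaza ($268,500.00), Central Annex ($1,167,500.00); remaining pool $4,080,800.00 reallocated over remaining residents 6,941.
Remaining shares: Granite Bridge 677,291.6871 → $677,291.69; Valley Reservoir 1,142,341.7951 → $1,142,341.80; Harbor Corridor 1,814,930.0677 → $1,814,930.07; Garrison Terminal 446,236.4501 → $446,236.45.
Rounding difference −$0.01 applied to Harbor Corridor → $1,814,930.06.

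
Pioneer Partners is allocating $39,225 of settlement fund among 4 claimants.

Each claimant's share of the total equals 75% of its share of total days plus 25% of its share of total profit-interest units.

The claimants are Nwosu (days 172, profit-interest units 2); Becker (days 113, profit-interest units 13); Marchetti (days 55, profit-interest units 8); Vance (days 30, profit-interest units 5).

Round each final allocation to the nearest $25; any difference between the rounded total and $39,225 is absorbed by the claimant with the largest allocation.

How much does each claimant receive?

Nwosu: $14,375; Becker: $13,550; Marchetti: $7,175; Vance: $4,125

Totals — days 370, profit-interest units 28.
Blended shares (75% days + 25% profit-interest units): Nwosu 0.3665; Becker 0.3451; Marchetti 0.1829; Vance 0.1055.
Pro-rata amounts: Nwosu 14,376.19; Becker 13,537.55; Marchetti 7,174.84; Vance 4,136.42.
Rounded to nearest $25: Nwosu $14,375; Becker $13,550; Marchetti $7,175; Vance $4,125. Sum = $39,225.
Rounded total matches; no reconciliation needed.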